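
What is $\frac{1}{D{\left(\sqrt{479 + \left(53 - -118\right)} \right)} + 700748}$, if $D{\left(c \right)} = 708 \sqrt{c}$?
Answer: $\frac{1}{700748 + 708 \sqrt{5} \sqrt[4]{26}} \approx 1.4198 \cdot 10^{-6}$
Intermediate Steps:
$\frac{1}{D{\left(\sqrt{479 + \left(53 - -118\right)} \right)} + 700748} = \frac{1}{708 \sqrt{\sqrt{479 + \left(53 - -118\right)}} + 700748} = \frac{1}{708 \sqrt{\sqrt{479 + \left(53 + 118\right)}} + 700748} = \frac{1}{708 \sqrt{\sqrt{479 + 171}} + 700748} = \frac{1}{708 \sqrt{\sqrt{650}} + 700748} = \frac{1}{708 \sqrt{5 \sqrt{26}} + 700748} = \frac{1}{708 \sqrt{5} \sqrt[4]{26} + 700748} = \frac{1}{700748 + 708 \sqrt{5} \sqrt[4]{26}}$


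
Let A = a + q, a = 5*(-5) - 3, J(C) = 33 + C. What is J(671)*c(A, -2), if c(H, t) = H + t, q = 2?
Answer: -19712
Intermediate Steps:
a = -28 (a = -25 - 3 = -28)
A = -26 (A = -28 + 2 = -26)
J(671)*c(A, -2) = (33 + 671)*(-26 - 2) = 704*(-28) = -19712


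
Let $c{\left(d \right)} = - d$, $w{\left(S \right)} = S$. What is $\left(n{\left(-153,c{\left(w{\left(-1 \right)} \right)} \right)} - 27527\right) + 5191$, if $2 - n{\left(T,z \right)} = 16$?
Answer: $-22350$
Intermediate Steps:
$n{\left(T,z \right)} = -14$ ($n{\left(T,z \right)} = 2 - 16 = -14$)
$\left(n{\left(-153,c{\left(w{\left(-1 \right)} \right)} \right)} - 27527\right) + 5191 = \left(-14 - 27527\right) + 5191 = -27541 + 5191 = -22350$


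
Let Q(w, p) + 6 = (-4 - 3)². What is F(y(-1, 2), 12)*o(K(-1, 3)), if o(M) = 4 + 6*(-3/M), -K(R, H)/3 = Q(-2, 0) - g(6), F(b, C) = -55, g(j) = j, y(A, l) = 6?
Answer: -8470/37 ≈ -228.92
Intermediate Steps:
Q(w, p) = 43 (Q(w, p) = -6 + (-4 - 3)² = -6 + (-7)² = -6 + 49 = 43)
K(R, H) = -111 (K(R, H) = -3*(43 - 1*6) = -3*(43 - 6) = -3*37 = -111)
o(M) = 4 - 18/M
F(y(-1, 2), 12)*o(K(-1, 3)) = -55*(4 - 18/(-111)) = -55*(4 - 18*(-1/111)) = -55*(4 + 6/37) = -55*154/37 = -8470/37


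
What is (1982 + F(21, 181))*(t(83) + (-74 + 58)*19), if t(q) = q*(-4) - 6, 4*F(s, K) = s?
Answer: -2551629/2 ≈ -1.2758e+6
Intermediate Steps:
F(s, K) = s/4
t(q) = -6 - 4*q (t(q) = -4*q - 6 = -6 - 4*q)
(1982 + F(21, 181))*(t(83) + (-74 + 58)*19) = (1982 + (1/4)*21)*((-6 - 4*83) + (-74 + 58)*19) = (1982 + 21/4)*((-6 - 332) - 16*19) = 7949*(-338 - 304)/4 = (7949/4)*(-642) = -2551629/2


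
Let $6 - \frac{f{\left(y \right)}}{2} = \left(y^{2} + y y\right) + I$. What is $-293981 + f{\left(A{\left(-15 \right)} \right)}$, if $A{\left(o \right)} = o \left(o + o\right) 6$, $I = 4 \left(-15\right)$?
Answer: $-29453849$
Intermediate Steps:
$I = -60$
$A{\left(o \right)} = 12 o^{2}$ ($A{\left(o \right)} = o 2 o 6 = 2 o^{2} \cdot 6 = 12 o^{2}$)
$f{\left(y \right)} = 132 - 4 y^{2}$ ($f{\left(y \right)} = 12 - 2 \left(\left(y^{2} + y y\right) - 60\right) = 12 - 2 \left(\left(y^{2} + y^{2}\right) - 60\right) = 12 - 2 \left(2 y^{2} - 60\right) = 12 - 2 \left(-60 + 2 y^{2}\right) = 12 - \left(-120 + 4 y^{2}\right) = 132 - 4 y^{2}$)
$-293981 + f{\left(A{\left(-15 \right)} \right)} = -293981 + \left(132 - 4 \left(12 \left(-15\right)^{2}\right)^{2}\right) = -293981 + \left(132 - 4 \left(12 \cdot 225\right)^{2}\right) = -293981 + \left(132 - 4 \cdot 2700^{2}\right) = -293981 + \left(132 - 29160000\right) = -293981 - 29159868 = -29453849$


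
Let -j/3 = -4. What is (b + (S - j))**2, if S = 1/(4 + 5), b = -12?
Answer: 46225/81 ≈ 570.68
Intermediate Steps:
j = 12 (j = -3*(-4) = 12)
S = 1/9 ≈ 0.11111
(b + (S - j))**2 = (-12 + (1/9 - 1*12))**2 = (-12 + (1/9 - 12))**2 = (-12 - 107/9)**2 = (-215/9)**2 = 46225/81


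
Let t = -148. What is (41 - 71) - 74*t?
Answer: 10922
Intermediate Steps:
(41 - 71) - 74*t = (41 - 71) - 74*(-148) = -30 + 10952 = 10922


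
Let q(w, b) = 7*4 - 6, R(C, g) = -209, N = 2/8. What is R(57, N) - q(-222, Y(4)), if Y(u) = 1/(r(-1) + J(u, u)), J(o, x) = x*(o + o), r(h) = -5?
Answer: -231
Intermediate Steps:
N = 1/4 (N = 2*(1/8) = 1/4 ≈ 0.25000)
J(o, x) = 2*o*x (J(o, x) = x*(2*o) = 2*o*x)
Y(u) = 1/(-5 + 2*u**2) (Y(u) = 1/(-5 + 2*u*u) = 1/(-5 + 2*u**2))
q(w, b) = 22 (q(w, b) = 28 - 6 = 22)
R(57, N) - q(-222, Y(4)) = -209 - 1*22 = -209 - 22 = -231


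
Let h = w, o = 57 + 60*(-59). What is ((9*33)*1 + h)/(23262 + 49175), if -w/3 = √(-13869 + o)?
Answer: 297/72437 - 18*I*√482/72437 ≈ 0.0041001 - 0.0054555*I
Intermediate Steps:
o = -3483 (o = 57 - 3540 = -3483)
w = -18*I*√482 (w = -3*√(-13869 - 3483) = -18*I*√482 ≈ -395.18*I)
h = -18*I*√482 ≈ -395.18*I
((9*33)*1 + h)/(23262 + 49175) = ((9*33)*1 - 18*I*√482)/(23262 + 49175) = (297*1 - 18*I*√482)/72437 = (297 - 18*I*√482)*(1/72437) = 297/72437 - 18*I*√482/72437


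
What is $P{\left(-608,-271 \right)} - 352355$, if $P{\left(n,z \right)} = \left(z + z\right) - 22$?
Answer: $-352919$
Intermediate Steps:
$P{\left(n,z \right)} = -22 + 2 z$ ($P{\left(n,z \right)} = 2 z - 22 = -22 + 2 z$)
$P{\left(-608,-271 \right)} - 352355 = \left(-22 + 2 \left(-271\right)\right) - 352355 = \left(-22 - 542\right) - 352355 = -564 - 352355 = -352919$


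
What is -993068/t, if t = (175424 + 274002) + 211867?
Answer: -993068/661293 ≈ -1.5017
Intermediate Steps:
t = 661293 (t = 449426 + 211867 = 661293)
-993068/t = -993068/661293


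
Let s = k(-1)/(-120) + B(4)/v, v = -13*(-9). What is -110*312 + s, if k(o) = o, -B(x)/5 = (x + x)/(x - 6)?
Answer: -160616761/4680 ≈ -34320.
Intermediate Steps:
B(x) = -10*x/(-6 + x) (B(x) = -5*(x + x)/(x - 6) = -5*2*x/(-6 + x) = -10*x/(-6 + x))
v = 117
s = 839/4680 (s = -1/(-120) - 10*4/(-6 + 4)/117 = -1*(-1/120) - 10*4/(-2)*(1/117) = 1/120 - 10*4*(-1/2)*(1/117) = 1/120 + 20*(1/117) = 1/120 + 20/117 = 839/4680 ≈ 0.17927)
-110*312 + s = -110*312 + 839/4680 = -34320 + 839/4680 = -160616761/4680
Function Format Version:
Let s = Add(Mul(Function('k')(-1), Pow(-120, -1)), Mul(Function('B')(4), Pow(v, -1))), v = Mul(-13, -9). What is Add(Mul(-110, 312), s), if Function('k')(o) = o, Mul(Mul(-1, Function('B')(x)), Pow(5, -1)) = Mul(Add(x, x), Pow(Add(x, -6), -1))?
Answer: Rational(-160616761, 4680) ≈ -34320.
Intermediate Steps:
Function('B')(x) = Mul(-10, x, Pow(Add(-6, x), -1)) (Function('B')(x) = Mul(-5, Mul(Add(x, x), Pow(Add(x, -6), -1))) = Mul(-5, Mul(Mul(2, x), Pow(Add(-6, x), -1))) = Mul(-5, Mul(2, x, Pow(Add(-6, x), -1))) = Mul(-10, x, Pow(Add(-6, x), -1)))
v = 117
s = Rational(839, 4680) (s = Add(Mul(-1, Pow(-120, -1)), Mul(Mul(-10, 4, Pow(Add(-6, 4), -1)), Pow(117, -1))) = Add(Mul(-1, Rational(-1, 120)), Mul(Mul(-10, 4, Pow(-2, -1)), Rational(1, 117))) = Add(Rational(1, 120), Mul(Mul(-10, 4, Rational(-1, 2)), Rational(1, 117))) = Add(Rational(1, 120), Mul(20, Rational(1, 117))) = Add(Rational(1, 120), Rational(20, 117)) = Rational(839, 4680) ≈ 0.17927)
Add(Mul(-110, 312), s) = Add(Mul(-110, 312), Rational(839, 4680)) = Add(-34320, Rational(839, 4680)) = Rational(-160616761, 4680)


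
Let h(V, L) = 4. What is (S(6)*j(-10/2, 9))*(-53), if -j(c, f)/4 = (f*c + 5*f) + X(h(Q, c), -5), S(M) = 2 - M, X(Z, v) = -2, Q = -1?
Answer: 1696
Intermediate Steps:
j(c, f) = 8 - 20*f - 4*c*f (j(c, f) = -4*((f*c + 5*f) - 2) = -4*((c*f + 5*f) - 2) = -4*((5*f + c*f) - 2) = -4*(-2 + 5*f + c*f) = 8 - 20*f - 4*c*f)
(S(6)*j(-10/2, 9))*(-53) = ((2 - 1*6)*(8 - 20*9 - 4*(-10/2)*9))*(-53) = ((2 - 6)*(8 - 180 - 4*(-10*½)*9))*(-53) = -4*(8 - 180 - 4*(-5)*9)*(-53) = -4*(8 - 180 + 180)*(-53) = -4*8*(-53) = -32*(-53) = 1696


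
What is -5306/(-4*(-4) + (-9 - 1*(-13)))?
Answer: -2653/10 ≈ -265.30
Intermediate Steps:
-5306/(-4*(-4) + (-9 - 1*(-13))) = -5306/(16 + (-9 + 13)) = -5306/(16 + 4) = -5306/20 = -5306*1/20 = -2653/10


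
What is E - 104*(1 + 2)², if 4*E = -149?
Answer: -3893/4 ≈ -973.25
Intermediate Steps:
E = -149/4 (E = (¼)*(-149) = -149/4 ≈ -37.250)
E - 104*(1 + 2)² = -149/4 - 104*(1 + 2)² = -149/4 - 104*3² = -149/4 - 104*9 = -149/4 - 936 = -3893/4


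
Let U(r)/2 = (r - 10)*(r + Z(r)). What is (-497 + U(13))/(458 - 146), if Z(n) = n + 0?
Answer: -341/312 ≈ -1.0929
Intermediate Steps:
Z(n) = n
U(r) = 4*r*(-10 + r) (U(r) = 2*((r - 10)*(r + r)) = 2*((-10 + r)*(2*r)) = 2*(2*r*(-10 + r)) = 4*r*(-10 + r))
(-497 + U(13))/(458 - 146) = (-497 + 4*13*(-10 + 13))/(458 - 146) = (-497 + 4*13*3)/312 = (-497 + 156)*(1/312) = -341*1/312 = -341/312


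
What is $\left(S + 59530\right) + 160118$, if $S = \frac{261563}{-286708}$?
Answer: $\frac{62974577221}{286708} \approx 2.1965 \cdot 10^{5}$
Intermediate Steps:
$S = - \frac{261563}{286708}$ ($S = 261563 \left(- \frac{1}{286708}\right) = - \frac{261563}{286708} \approx -0.9123$)
$\left(S + 59530\right) + 160118 = \left(- \frac{261563}{286708} + 59530\right) + 160118 = \frac{17067465677}{286708} + 160118 = \frac{62974577221}{286708}$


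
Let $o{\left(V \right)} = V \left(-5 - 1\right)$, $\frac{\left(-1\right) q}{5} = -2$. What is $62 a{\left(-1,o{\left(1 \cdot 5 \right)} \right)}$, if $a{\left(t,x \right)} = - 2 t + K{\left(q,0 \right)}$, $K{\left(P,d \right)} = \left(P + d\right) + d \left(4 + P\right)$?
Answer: $744$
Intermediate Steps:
$q = 10$ ($q = \left(-5\right) \left(-2\right) = 10$)
$o{\left(V \right)} = - 6 V$ ($o{\left(V \right)} = V \left(-6\right) = - 6 V$)
$K{\left(P,d \right)} = P + d + d \left(4 + P\right)$
$a{\left(t,x \right)} = 10 - 2 t$ ($a{\left(t,x \right)} = - 2 t + \left(10 + 5 \cdot 0 + 10 \cdot 0\right) = - 2 t + \left(10 + 0 + 0\right) = - 2 t + 10 = 10 - 2 t$)
$62 a{\left(-1,o{\left(1 \cdot 5 \right)} \right)} = 62 \left(10 - -2\right) = 62 \left(10 + 2\right) = 62 \cdot 12 = 744$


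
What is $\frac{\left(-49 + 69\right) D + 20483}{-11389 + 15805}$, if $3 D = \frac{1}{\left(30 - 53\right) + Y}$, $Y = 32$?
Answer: $\frac{553061}{119232} \approx 4.6385$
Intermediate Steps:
$D = \frac{1}{27}$ ($D = \frac{1}{3 \left(\left(30 - 53\right) + 32\right)} = \frac{1}{3 \left(-23 + 32\right)} = \frac{1}{3 \cdot 9} = \frac{1}{3} \cdot \frac{1}{9} = \frac{1}{27} \approx 0.037037$)
$\frac{\left(-49 + 69\right) D + 20483}{-11389 + 15805} = \frac{\left(-49 + 69\right) \frac{1}{27} + 20483}{-11389 + 15805} = \frac{20 \cdot \frac{1}{27} + 20483}{4416} = \left(\frac{20}{27} + 20483\right) \frac{1}{4416} = \frac{553061}{27} \cdot \frac{1}{4416} = \frac{553061}{119232}$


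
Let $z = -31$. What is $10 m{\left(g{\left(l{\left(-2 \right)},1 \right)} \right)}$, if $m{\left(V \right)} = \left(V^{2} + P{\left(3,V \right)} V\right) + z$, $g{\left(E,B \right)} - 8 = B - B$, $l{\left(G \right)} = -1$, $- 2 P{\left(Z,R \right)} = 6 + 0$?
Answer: $90$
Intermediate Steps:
$P{\left(Z,R \right)} = -3$ ($P{\left(Z,R \right)} = - \frac{6 + 0}{2} = \left(- \frac{1}{2}\right) 6 = -3$)
$g{\left(E,B \right)} = 8$ ($g{\left(E,B \right)} = 8 + \left(B - B\right) = 8 + 0 = 8$)
$m{\left(V \right)} = -31 + V^{2} - 3 V$ ($m{\left(V \right)} = \left(V^{2} - 3 V\right) - 31 = -31 + V^{2} - 3 V$)
$10 m{\left(g{\left(l{\left(-2 \right)},1 \right)} \right)} = 10 \left(-31 + 8^{2} - 24\right) = 10 \left(-31 + 64 - 24\right) = 10 \cdot 9 = 90$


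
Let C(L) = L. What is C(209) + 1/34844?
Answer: 7282397/34844 ≈ 209.00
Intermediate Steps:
C(209) + 1/34844 = 209 + 1/34844 = 7282397/34844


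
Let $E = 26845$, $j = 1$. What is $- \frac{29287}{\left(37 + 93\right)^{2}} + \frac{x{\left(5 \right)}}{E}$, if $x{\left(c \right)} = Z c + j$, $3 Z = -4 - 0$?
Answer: $- \frac{36291013}{20939100} \approx -1.7332$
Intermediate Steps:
$Z = - \frac{4}{3}$ ($Z = \frac{-4 - 0}{3} = \frac{-4 + 0}{3} = \frac{1}{3} \left(-4\right) = - \frac{4}{3} \approx -1.3333$)
$x{\left(c \right)} = 1 - \frac{4 c}{3}$ ($x{\left(c \right)} = - \frac{4 c}{3} + 1 = 1 - \frac{4 c}{3}$)
$- \frac{29287}{\left(37 + 93\right)^{2}} + \frac{x{\left(5 \right)}}{E} = - \frac{29287}{\left(37 + 93\right)^{2}} + \frac{1 - \frac{20}{3}}{26845} = - \frac{29287}{130^{2}} + \left(1 - \frac{20}{3}\right) \frac{1}{26845} = - \frac{29287}{16900} - \frac{17}{80535} = - \frac{36291013}{20939100}$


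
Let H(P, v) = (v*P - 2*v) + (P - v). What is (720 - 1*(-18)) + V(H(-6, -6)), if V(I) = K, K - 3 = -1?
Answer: 740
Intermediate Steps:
K = 2 (K = 3 - 1 = 2)
H(P, v) = P - 3*v + P*v (H(P, v) = (P*v - 2*v) + (P - v) = (-2*v + P*v) + (P - v) = P - 3*v + P*v)
V(I) = 2
(720 - 1*(-18)) + V(H(-6, -6)) = (720 - 1*(-18)) + 2 = (720 + 18) + 2 = 738 + 2 = 740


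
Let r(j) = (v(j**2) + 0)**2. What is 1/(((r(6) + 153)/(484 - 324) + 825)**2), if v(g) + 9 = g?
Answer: 6400/4414406481 ≈ 1.4498e-6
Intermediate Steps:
v(g) = -9 + g
r(j) = (-9 + j**2)**2 (r(j) = ((-9 + j**2) + 0)**2 = (-9 + j**2)**2)
1/(((r(6) + 153)/(484 - 324) + 825)**2) = 1/((((-9 + 6**2)**2 + 153)/(484 - 324) + 825)**2) = 1/((((-9 + 36)**2 + 153)/160 + 825)**2) = 1/(((27**2 + 153)*(1/160) + 825)**2) = 1/(((729 + 153)*(1/160) + 825)**2) = 1/((882*(1/160) + 825)**2) = 1/((441/80 + 825)**2) = 1/((66441/80)**2) = 1/(4414406481/6400) = 6400/4414406481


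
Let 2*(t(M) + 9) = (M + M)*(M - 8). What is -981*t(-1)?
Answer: 0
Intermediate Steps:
t(M) = -9 + M*(-8 + M) (t(M) = -9 + ((M + M)*(M - 8))/2 = -9 + ((2*M)*(-8 + M))/2 = -9 + (2*M*(-8 + M))/2 = -9 + M*(-8 + M))
-981*t(-1) = -981*(-9 + (-1)**2 - 8*(-1)) = -981*(-9 + 1 + 8) = -981*0 = 0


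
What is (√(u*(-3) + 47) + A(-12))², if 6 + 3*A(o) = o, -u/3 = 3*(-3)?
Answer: (6 - I*√34)² ≈ 2.0 - 69.971*I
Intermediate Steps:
u = 27 (u = -9*(-3) = -3*(-9) = 27)
A(o) = -2 + o/3
(√(u*(-3) + 47) + A(-12))² = (√(27*(-3) + 47) + (-2 + (⅓)*(-12)))² = (√(-81 + 47) + (-2 - 4))² = (√(-34) - 6)² = (I*√34 - 6)² = (-6 + I*√34)²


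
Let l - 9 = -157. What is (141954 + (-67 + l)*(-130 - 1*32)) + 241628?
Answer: 418412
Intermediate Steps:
l = -148 (l = 9 - 157 = -148)
(141954 + (-67 + l)*(-130 - 1*32)) + 241628 = (141954 + (-67 - 148)*(-130 - 1*32)) + 241628 = (141954 - 215*(-130 - 32)) + 241628 = (141954 - 215*(-162)) + 241628 = (141954 + 34830) + 241628 = 176784 + 241628 = 418412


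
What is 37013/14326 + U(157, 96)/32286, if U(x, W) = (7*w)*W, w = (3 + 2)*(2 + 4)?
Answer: 247302313/77088206 ≈ 3.2080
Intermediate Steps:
w = 30 (w = 5*6 = 30)
U(x, W) = 210*W (U(x, W) = (7*30)*W = 210*W)
37013/14326 + U(157, 96)/32286 = 37013/14326 + (210*96)/32286 = 37013*(1/14326) + 20160*(1/32286) = 37013/14326 + 3360/5381 = 247302313/77088206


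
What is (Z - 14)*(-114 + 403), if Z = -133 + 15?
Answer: -38148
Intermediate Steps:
Z = -118
(Z - 14)*(-114 + 403) = (-118 - 14)*(-114 + 403) = -132*289 = -38148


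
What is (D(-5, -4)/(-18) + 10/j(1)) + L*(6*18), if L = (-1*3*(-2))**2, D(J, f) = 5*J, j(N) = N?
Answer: 70189/18 ≈ 3899.4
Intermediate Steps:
L = 36 (L = (-3*(-2))**2 = 6**2 = 36)
(D(-5, -4)/(-18) + 10/j(1)) + L*(6*18) = ((5*(-5))/(-18) + 10/1) + 36*(6*18) = (-25*(-1/18) + 10*1) + 36*108 = (25/18 + 10) + 3888 = 205/18 + 3888 = 70189/18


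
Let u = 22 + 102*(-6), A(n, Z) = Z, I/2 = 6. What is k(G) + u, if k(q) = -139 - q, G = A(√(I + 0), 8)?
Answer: -737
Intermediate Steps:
I = 12 (I = 2*6 = 12)
G = 8
u = -590 (u = 22 - 612 = -590)
k(G) + u = (-139 - 1*8) - 590 = (-139 - 8) - 590 = -147 - 590 = -737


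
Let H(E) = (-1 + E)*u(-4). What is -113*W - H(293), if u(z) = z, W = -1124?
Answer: 128180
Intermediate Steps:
H(E) = 4 - 4*E (H(E) = (-1 + E)*(-4) = 4 - 4*E)
-113*W - H(293) = -113*(-1124) - (4 - 4*293) = 127012 - (4 - 1172) = 127012 - 1*(-1168) = 127012 + 1168 = 128180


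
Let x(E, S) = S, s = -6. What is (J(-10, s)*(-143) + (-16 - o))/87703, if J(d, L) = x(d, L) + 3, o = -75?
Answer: 488/87703 ≈ 0.0055642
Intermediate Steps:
J(d, L) = 3 + L (J(d, L) = L + 3 = 3 + L)
(J(-10, s)*(-143) + (-16 - o))/87703 = ((3 - 6)*(-143) + (-16 - 1*(-75)))/87703 = (-3*(-143) + (-16 + 75))*(1/87703) = (429 + 59)*(1/87703) = 488*(1/87703) = 488/87703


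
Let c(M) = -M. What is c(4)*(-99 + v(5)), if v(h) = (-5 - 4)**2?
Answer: 72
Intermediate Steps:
v(h) = 81 (v(h) = (-9)**2 = 81)
c(4)*(-99 + v(5)) = (-1*4)*(-99 + 81) = -4*(-18) = 72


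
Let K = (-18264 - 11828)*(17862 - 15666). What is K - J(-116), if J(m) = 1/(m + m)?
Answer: -15331031423/232 ≈ -6.6082e+7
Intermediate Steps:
J(m) = 1/(2*m)
K = -66082032 (K = -30092*2196 = -66082032)
K - J(-116) = -66082032 - 1/(2*(-116)) = -66082032 - (-1)/(2*116) = -66082032 - 1*(-1/232) = -66082032 + 1/232 = -15331031423/232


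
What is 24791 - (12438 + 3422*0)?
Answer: 12353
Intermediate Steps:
24791 - (12438 + 3422*0) = 24791 - (12438 + 0) = 24791 - 1*12438 = 24791 - 12438 = 12353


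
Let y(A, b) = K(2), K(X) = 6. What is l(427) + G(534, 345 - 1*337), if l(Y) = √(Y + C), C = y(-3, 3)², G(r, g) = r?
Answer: 534 + √463 ≈ 555.52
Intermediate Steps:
y(A, b) = 6
C = 36 (C = 6² = 36)
l(Y) = √(36 + Y) (l(Y) = √(Y + 36) = √(36 + Y))
l(427) + G(534, 345 - 1*337) = √(36 + 427) + 534 = √463 + 534 = 534 + √463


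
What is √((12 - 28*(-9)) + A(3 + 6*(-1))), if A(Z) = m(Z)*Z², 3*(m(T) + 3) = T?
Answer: 2*√57 ≈ 15.100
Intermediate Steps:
m(T) = -3 + T/3
A(Z) = Z²*(-3 + Z/3) (A(Z) = (-3 + Z/3)*Z² = Z²*(-3 + Z/3))
√((12 - 28*(-9)) + A(3 + 6*(-1))) = √((12 - 28*(-9)) + (3 + 6*(-1))²*(-9 + (3 + 6*(-1)))/3) = √((12 + 252) + (3 - 6)²*(-9 + (3 - 6))/3) = √(264 + (⅓)*(-3)²*(-9 - 3)) = √(264 + (⅓)*9*(-12)) = √(264 - 36) = √228 = 2*√57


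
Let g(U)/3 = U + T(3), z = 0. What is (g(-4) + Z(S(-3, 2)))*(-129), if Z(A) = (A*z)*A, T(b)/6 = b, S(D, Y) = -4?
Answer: -5418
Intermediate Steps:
T(b) = 6*b
Z(A) = 0 (Z(A) = (A*0)*A = 0*A = 0)
g(U) = 54 + 3*U (g(U) = 3*(U + 6*3) = 3*(U + 18) = 3*(18 + U) = 54 + 3*U)
(g(-4) + Z(S(-3, 2)))*(-129) = ((54 + 3*(-4)) + 0)*(-129) = ((54 - 12) + 0)*(-129) = (42 + 0)*(-129) = 42*(-129) = -5418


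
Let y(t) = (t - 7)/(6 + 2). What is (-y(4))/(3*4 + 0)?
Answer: 1/32 ≈ 0.031250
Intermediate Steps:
y(t) = -7/8 + t/8 (y(t) = (-7 + t)/8 = (-7 + t)*(⅛) = -7/8 + t/8)
(-y(4))/(3*4 + 0) = (-(-7/8 + (⅛)*4))/(3*4 + 0) = (-(-7/8 + ½))/(12 + 0) = (-1*(-3/8))/12 = (1/12)*(3/8) = 1/32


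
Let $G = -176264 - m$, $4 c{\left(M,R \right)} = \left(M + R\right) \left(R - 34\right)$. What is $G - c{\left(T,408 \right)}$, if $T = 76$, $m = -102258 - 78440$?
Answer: $-40820$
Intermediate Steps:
$m = -180698$ ($m = -102258 - 78440 = -180698$)
$c{\left(M,R \right)} = \frac{\left(-34 + R\right) \left(M + R\right)}{4}$ ($c{\left(M,R \right)} = \frac{\left(M + R\right) \left(R - 34\right)}{4} = \frac{\left(M + R\right) \left(-34 + R\right)}{4} = \frac{\left(-34 + R\right) \left(M + R\right)}{4}$)
$G = 4434$ ($G = -176264 - -180698 = -176264 + 180698 = 4434$)
$G - c{\left(T,408 \right)} = 4434 - \left(\left(- \frac{17}{2}\right) 76 - 3468 + \frac{408^{2}}{4} + \frac{1}{4} \cdot 76 \cdot 408\right) = 4434 - \left(-646 - 3468 + \frac{1}{4} \cdot 166464 + 7752\right) = 4434 - \left(-646 - 3468 + 41616 + 7752\right) = 4434 - 45254 = -40820$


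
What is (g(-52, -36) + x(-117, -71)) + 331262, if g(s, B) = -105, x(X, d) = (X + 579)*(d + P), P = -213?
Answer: 199949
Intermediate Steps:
x(X, d) = (-213 + d)*(579 + X) (x(X, d) = (X + 579)*(d - 213) = (579 + X)*(-213 + d) = (-213 + d)*(579 + X))
(g(-52, -36) + x(-117, -71)) + 331262 = (-105 + (-123327 - 213*(-117) + 579*(-71) - 117*(-71))) + 331262 = (-105 + (-123327 + 24921 - 41109 + 8307)) + 331262 = (-105 - 131208) + 331262 = -131313 + 331262 = 199949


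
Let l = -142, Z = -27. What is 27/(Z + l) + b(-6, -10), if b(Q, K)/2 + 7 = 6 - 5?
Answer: -2055/169 ≈ -12.160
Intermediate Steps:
b(Q, K) = -12 (b(Q, K) = -14 + 2*(6 - 5) = -14 + 2*1 = -14 + 2 = -12)
27/(Z + l) + b(-6, -10) = 27/(-27 - 142) - 12 = 27/(-169) - 12 = 27*(-1/169) - 12 = -27/169 - 12 = -2055/169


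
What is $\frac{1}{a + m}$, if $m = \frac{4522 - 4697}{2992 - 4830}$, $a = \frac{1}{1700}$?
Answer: $\frac{1562300}{149669} \approx 10.438$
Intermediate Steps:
$a = \frac{1}{1700} \approx 0.00058824$
$m = \frac{175}{1838}$ ($m = - \frac{175}{-1838} = \left(-175\right) \left(- \frac{1}{1838}\right) = \frac{175}{1838} \approx 0.095212$)
$\frac{1}{a + m} = \frac{1}{\frac{1}{1700} + \frac{175}{1838}} = \frac{1}{\frac{149669}{1562300}} = \frac{1562300}{149669}$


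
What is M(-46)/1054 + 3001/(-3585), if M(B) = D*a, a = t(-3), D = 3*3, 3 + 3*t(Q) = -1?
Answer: -1603037/1889295 ≈ -0.84848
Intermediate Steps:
t(Q) = -4/3 (t(Q) = -1 + (1/3)*(-1) = -1 - 1/3 = -4/3)
D = 9
a = -4/3 ≈ -1.3333
M(B) = -12 (M(B) = 9*(-4/3) = -12)
M(-46)/1054 + 3001/(-3585) = -12/1054 + 3001/(-3585) = -12*1/1054 + 3001*(-1/3585) = -6/527 - 3001/3585 = -1603037/1889295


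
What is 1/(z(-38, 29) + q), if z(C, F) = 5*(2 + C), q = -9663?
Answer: -1/9843 ≈ -0.00010160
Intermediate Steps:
z(C, F) = 10 + 5*C
1/(z(-38, 29) + q) = 1/((10 + 5*(-38)) - 9663) = 1/((10 - 190) - 9663) = 1/(-180 - 9663) = 1/(-9843) = -1/9843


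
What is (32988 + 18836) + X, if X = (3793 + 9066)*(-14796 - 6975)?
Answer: -279901465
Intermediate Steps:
X = -279953289 (X = 12859*(-21771) = -279953289)
(32988 + 18836) + X = (32988 + 18836) - 279953289 = 51824 - 279953289 = -279901465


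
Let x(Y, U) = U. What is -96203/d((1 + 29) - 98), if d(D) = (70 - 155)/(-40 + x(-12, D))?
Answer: -611172/5 ≈ -1.2223e+5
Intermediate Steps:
d(D) = -85/(-40 + D) (d(D) = (70 - 155)/(-40 + D) = -85/(-40 + D))
-96203/d((1 + 29) - 98) = -(780942/5 - 5659*(1 + 29)/5) = -96203/((-85/(-40 + (30 - 98)))) = -96203/((-85/(-40 - 68))) = -96203/((-85/(-108))) = -96203/((-85*(-1/108))) = -96203/85/108 = -96203*108/85 = -611172/5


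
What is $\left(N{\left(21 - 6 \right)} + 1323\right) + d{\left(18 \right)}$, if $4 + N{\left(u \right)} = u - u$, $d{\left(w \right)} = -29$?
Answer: $1290$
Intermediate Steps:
$N{\left(u \right)} = -4$ ($N{\left(u \right)} = -4 + \left(u - u\right) = -4 + 0 = -4$)
$\left(N{\left(21 - 6 \right)} + 1323\right) + d{\left(18 \right)} = \left(-4 + 1323\right) - 29 = 1319 - 29 = 1290$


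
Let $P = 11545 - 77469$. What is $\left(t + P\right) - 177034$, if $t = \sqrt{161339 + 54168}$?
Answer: $-242958 + \sqrt{215507} \approx -2.4249 \cdot 10^{5}$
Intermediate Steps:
$t = \sqrt{215507} \approx 464.23$
$P = -65924$ ($P = 11545 - 77469 = -65924$)
$\left(t + P\right) - 177034 = \left(\sqrt{215507} - 65924\right) - 177034 = \left(-65924 + \sqrt{215507}\right) - 177034 = -242958 + \sqrt{215507}$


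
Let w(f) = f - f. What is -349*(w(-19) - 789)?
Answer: 275361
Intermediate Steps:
w(f) = 0
-349*(w(-19) - 789) = -349*(0 - 789) = -349*(-789) = 275361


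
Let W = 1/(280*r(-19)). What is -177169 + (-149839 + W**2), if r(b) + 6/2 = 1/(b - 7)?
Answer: -40000795788631/122323600 ≈ -3.2701e+5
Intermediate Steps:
r(b) = -3 + 1/(-7 + b) (r(b) = -3 + 1/(b - 7) = -3 + 1/(-7 + b))
W = -13/11060 (W = 1/(280*(((22 - 3*(-19))/(-7 - 19)))) = 1/(280*(((22 + 57)/(-26)))) = 1/(280*((-1/26*79))) = 1/(280*(-79/26)) = (1/280)*(-26/79) = -13/11060 ≈ -0.0011754)
-177169 + (-149839 + W**2) = -177169 + (-149839 + (-13/11060)**2) = -177169 + (-149839 + 169/122323600) = -177169 - 18328845900231/122323600 = -40000795788631/122323600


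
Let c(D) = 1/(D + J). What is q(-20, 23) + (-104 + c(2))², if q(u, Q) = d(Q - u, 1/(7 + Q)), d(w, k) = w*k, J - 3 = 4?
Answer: 8743411/810 ≈ 10794.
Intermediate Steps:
J = 7 (J = 3 + 4 = 7)
d(w, k) = k*w
q(u, Q) = (Q - u)/(7 + Q)
c(D) = 1/(7 + D) (c(D) = 1/(D + 7) = 1/(7 + D))
q(-20, 23) + (-104 + c(2))² = (23 - 1*(-20))/(7 + 23) + (-104 + 1/(7 + 2))² = (23 + 20)/30 + (-104 + 1/9)² = (1/30)*43 + (-104 + ⅑)² = 43/30 + (-935/9)² = 43/30 + 874225/81 = 8743411/810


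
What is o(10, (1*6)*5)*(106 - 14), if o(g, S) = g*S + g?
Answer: 28520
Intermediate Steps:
o(g, S) = g + S*g (o(g, S) = S*g + g = g + S*g)
o(10, (1*6)*5)*(106 - 14) = (10*(1 + (1*6)*5))*(106 - 14) = (10*(1 + 6*5))*92 = (10*(1 + 30))*92 = (10*31)*92 = 310*92 = 28520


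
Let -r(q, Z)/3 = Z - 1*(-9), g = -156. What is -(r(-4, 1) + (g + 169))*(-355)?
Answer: -6035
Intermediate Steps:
r(q, Z) = -27 - 3*Z (r(q, Z) = -3*(Z - 1*(-9)) = -3*(Z + 9) = -3*(9 + Z) = -27 - 3*Z)
-(r(-4, 1) + (g + 169))*(-355) = -((-27 - 3*1) + (-156 + 169))*(-355) = -((-27 - 3) + 13)*(-355) = -(-30 + 13)*(-355) = -(-17)*(-355) = -1*6035 = -6035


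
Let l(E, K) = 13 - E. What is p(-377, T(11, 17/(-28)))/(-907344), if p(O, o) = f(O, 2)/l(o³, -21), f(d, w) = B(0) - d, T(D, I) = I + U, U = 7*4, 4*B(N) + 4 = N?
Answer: 515872/25571919063483 ≈ 2.0173e-8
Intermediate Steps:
B(N) = -1 + N/4
U = 28
T(D, I) = 28 + I (T(D, I) = I + 28 = 28 + I)
f(d, w) = -1 - d (f(d, w) = (-1 + (¼)*0) - d = (-1 + 0) - d = -1 - d)
p(O, o) = (-1 - O)/(13 - o³)
p(-377, T(11, 17/(-28)))/(-907344) = ((1 - 377)/(-13 + (28 + 17/(-28))³))/(-907344) = (-376/(-13 + (28 + 17*(-1/28))³))*(-1/907344) = (-376/(-13 + (28 - 17/28)³))*(-1/907344) = (-376/(-13 + (767/28)³))*(-1/907344) = (-376/(-13 + 451217663/21952))*(-1/907344) = (-376/(450932287/21952))*(-1/907344) = ((21952/450932287)*(-376))*(-1/907344) = -8253952/450932287*(-1/907344) = 515872/25571919063483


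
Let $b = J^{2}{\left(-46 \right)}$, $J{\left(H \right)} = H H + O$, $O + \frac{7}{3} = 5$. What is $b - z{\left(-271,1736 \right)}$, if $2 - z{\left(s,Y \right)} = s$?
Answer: $\frac{40396279}{9} \approx 4.4885 \cdot 10^{6}$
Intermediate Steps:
$O = \frac{8}{3}$ ($O = - \frac{7}{3} + 5 = \frac{8}{3} \approx 2.6667$)
$J{\left(H \right)} = \frac{8}{3} + H^{2}$ ($J{\left(H \right)} = H H + \frac{8}{3} = H^{2} + \frac{8}{3} = \frac{8}{3} + H^{2}$)
$z{\left(s,Y \right)} = 2 - s$
$b = \frac{40398736}{9}$ ($b = \left(\frac{8}{3} + \left(-46\right)^{2}\right)^{2} = \left(\frac{8}{3} + 2116\right)^{2} = \left(\frac{6356}{3}\right)^{2} = \frac{40398736}{9} \approx 4.4888 \cdot 10^{6}$)
$b - z{\left(-271,1736 \right)} = \frac{40398736}{9} - \left(2 - -271\right) = \frac{40398736}{9} - \left(2 + 271\right) = \frac{40398736}{9} - 273 = \frac{40396279}{9}$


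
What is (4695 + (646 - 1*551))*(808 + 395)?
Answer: 5762370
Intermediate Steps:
(4695 + (646 - 1*551))*(808 + 395) = (4695 + (646 - 551))*1203 = (4695 + 95)*1203 = 4790*1203 = 5762370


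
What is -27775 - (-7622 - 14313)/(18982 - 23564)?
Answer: -127286985/4582 ≈ -27780.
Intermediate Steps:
-27775 - (-7622 - 14313)/(18982 - 23564) = -27775 - (-21935)/(-4582) = -27775 - (-21935)*(-1)/4582 = -27775 - 1*21935/4582 = -27775 - 21935/4582 = -127286985/4582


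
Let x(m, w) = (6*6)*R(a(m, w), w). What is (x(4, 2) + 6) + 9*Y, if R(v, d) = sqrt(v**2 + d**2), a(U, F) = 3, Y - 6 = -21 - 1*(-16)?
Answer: 15 + 36*sqrt(13) ≈ 144.80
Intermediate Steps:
Y = 1 (Y = 6 + (-21 - 1*(-16)) = 6 + (-21 + 16) = 6 - 5 = 1)
R(v, d) = sqrt(d**2 + v**2)
x(m, w) = 36*sqrt(9 + w**2) (x(m, w) = (6*6)*sqrt(w**2 + 3**2) = 36*sqrt(w**2 + 9) = 36*sqrt(9 + w**2))
(x(4, 2) + 6) + 9*Y = (36*sqrt(9 + 2**2) + 6) + 9*1 = (36*sqrt(9 + 4) + 6) + 9 = (36*sqrt(13) + 6) + 9 = (6 + 36*sqrt(13)) + 9 = 15 + 36*sqrt(13)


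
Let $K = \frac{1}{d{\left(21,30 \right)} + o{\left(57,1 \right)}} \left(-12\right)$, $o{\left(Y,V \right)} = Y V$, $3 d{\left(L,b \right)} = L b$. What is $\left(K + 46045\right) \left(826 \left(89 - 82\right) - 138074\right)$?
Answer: $- \frac{542132748292}{89} \approx -6.0914 \cdot 10^{9}$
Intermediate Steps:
$d{\left(L,b \right)} = \frac{L b}{3}$
$o{\left(Y,V \right)} = V Y$
$K = - \frac{4}{89}$ ($K = \frac{1}{\frac{1}{3} \cdot 21 \cdot 30 + 1 \cdot 57} \left(-12\right) = \frac{1}{210 + 57} \left(-12\right) = \frac{1}{267} \left(-12\right) = - \frac{4}{89} \approx -0.044944$)
$\left(K + 46045\right) \left(826 \left(89 - 82\right) - 138074\right) = \left(- \frac{4}{89} + 46045\right) \left(826 \left(89 - 82\right) - 138074\right) = \frac{4098001 \left(826 \cdot 7 - 138074\right)}{89} = \frac{4098001 \left(5782 - 138074\right)}{89} = \frac{4098001}{89} \left(-132292\right) = - \frac{542132748292}{89}$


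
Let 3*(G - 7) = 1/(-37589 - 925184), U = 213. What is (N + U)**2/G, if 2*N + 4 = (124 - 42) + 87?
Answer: 1008834948639/80872928 ≈ 12474.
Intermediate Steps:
N = 165/2 (N = -2 + ((124 - 42) + 87)/2 = -2 + (82 + 87)/2 = -2 + (1/2)*169 = -2 + 169/2 = 165/2 ≈ 82.500)
G = 20218232/2888319 (G = 7 + 1/(3*(-37589 - 925184)) = 7 + (1/3)/(-962773) = 7 + (1/3)*(-1/962773) = 7 - 1/2888319 = 20218232/2888319 ≈ 7.0000)
(N + U)**2/G = (165/2 + 213)**2/(20218232/2888319) = (591/2)**2*(2888319/20218232) = (349281/4)*(2888319/20218232) = 1008834948639/80872928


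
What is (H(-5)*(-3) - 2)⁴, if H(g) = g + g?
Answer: 614656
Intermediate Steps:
H(g) = 2*g
(H(-5)*(-3) - 2)⁴ = ((2*(-5))*(-3) - 2)⁴ = (-10*(-3) - 2)⁴ = (30 - 2)⁴ = 28⁴ = 614656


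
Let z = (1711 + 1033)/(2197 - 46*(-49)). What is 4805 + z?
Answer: 21389799/4451 ≈ 4805.6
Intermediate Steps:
z = 2744/4451 (z = 2744/(2197 + 2254) = 2744/4451 ≈ 0.61649)
4805 + z = 4805 + 2744/4451 = 21389799/4451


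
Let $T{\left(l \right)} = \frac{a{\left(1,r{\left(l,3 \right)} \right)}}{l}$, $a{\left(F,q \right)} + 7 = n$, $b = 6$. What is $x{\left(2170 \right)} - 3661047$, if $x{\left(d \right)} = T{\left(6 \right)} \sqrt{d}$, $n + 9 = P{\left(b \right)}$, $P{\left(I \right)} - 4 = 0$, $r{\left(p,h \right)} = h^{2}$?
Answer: $-3661047 - 2 \sqrt{2170} \approx -3.6611 \cdot 10^{6}$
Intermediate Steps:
$P{\left(I \right)} = 4$ ($P{\left(I \right)} = 4 + 0 = 4$)
$n = -5$ ($n = -9 + 4 = -5$)
$a{\left(F,q \right)} = -12$ ($a{\left(F,q \right)} = -7 - 5 = -12$)
$T{\left(l \right)} = - \frac{12}{l}$
$x{\left(d \right)} = - 2 \sqrt{d}$ ($x{\left(d \right)} = - \frac{12}{6} \sqrt{d} = \left(-12\right) \frac{1}{6} \sqrt{d} = - 2 \sqrt{d}$)
$x{\left(2170 \right)} - 3661047 = - 2 \sqrt{2170} - 3661047 = -3661047 - 2 \sqrt{2170}$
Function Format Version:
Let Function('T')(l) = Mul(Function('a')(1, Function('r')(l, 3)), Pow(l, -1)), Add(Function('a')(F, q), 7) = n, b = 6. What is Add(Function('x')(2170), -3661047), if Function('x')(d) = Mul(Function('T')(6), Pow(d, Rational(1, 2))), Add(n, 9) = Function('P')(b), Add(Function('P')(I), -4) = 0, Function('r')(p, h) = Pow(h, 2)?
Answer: Add(-3661047, Mul(-2, Pow(2170, Rational(1, 2)))) ≈ -3.6611e+6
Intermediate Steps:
Function('P')(I) = 4 (Function('P')(I) = Add(4, 0) = 4)
n = -5 (n = Add(-9, 4) = -5)
Function('a')(F, q) = -12 (Function('a')(F, q) = Add(-7, -5) = -12)
Function('T')(l) = Mul(-12, Pow(l, -1))
Function('x')(d) = Mul(-2, Pow(d, Rational(1, 2))) (Function('x')(d) = Mul(Mul(-12, Pow(6, -1)), Pow(d, Rational(1, 2))) = Mul(Mul(-12, Rational(1, 6)), Pow(d, Rational(1, 2))) = Mul(-2, Pow(d, Rational(1, 2))))
Add(Function('x')(2170), -3661047) = Add(Mul(-2, Pow(2170, Rational(1, 2))), -3661047) = Add(-3661047, Mul(-2, Pow(2170, Rational(1, 2))))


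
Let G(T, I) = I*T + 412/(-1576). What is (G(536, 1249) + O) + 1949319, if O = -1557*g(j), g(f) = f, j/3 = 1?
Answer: 1029960025/394 ≈ 2.6141e+6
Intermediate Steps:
j = 3 (j = 3*1 = 3)
G(T, I) = -103/394 + I*T (G(T, I) = I*T + 412*(-1/1576) = I*T - 103/394 = -103/394 + I*T)
O = -4671 (O = -1557*3 = -4671)
(G(536, 1249) + O) + 1949319 = ((-103/394 + 1249*536) - 4671) + 1949319 = ((-103/394 + 669464) - 4671) + 1949319 = (263768713/394 - 4671) + 1949319 = 261928339/394 + 1949319 = 1029960025/394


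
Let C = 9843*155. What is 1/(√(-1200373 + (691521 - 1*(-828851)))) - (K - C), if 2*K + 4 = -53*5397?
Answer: 3337375/2 + √319999/319999 ≈ 1.6687e+6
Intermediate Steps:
K = -286045/2 (K = -2 + (-53*5397)/2 = -2 + (½)*(-286041) = -2 - 286041/2 = -286045/2 ≈ -1.4302e+5)
C = 1525665
1/(√(-1200373 + (691521 - 1*(-828851)))) - (K - C) = 1/(√(-1200373 + (691521 - 1*(-828851)))) - (-286045/2 - 1*1525665) = 1/(√(-1200373 + (691521 + 828851))) - (-286045/2 - 1525665) = 1/(√(-1200373 + 1520372)) - 1*(-3337375/2) = 1/(√319999) + 3337375/2 = √319999/319999 + 3337375/2 = 3337375/2 + √319999/319999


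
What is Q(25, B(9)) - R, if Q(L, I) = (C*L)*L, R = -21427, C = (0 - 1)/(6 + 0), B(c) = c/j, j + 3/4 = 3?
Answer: 127937/6 ≈ 21323.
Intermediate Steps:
j = 9/4 (j = -¾ + 3 = 9/4 ≈ 2.2500)
B(c) = 4*c/9 (B(c) = c/(9/4) = c*(4/9) = 4*c/9)
C = -⅙ (C = -1/6 = -1*⅙ = -⅙ ≈ -0.16667)
Q(L, I) = -L²/6 (Q(L, I) = (-L/6)*L = -L²/6)
Q(25, B(9)) - R = -⅙*25² - 1*(-21427) = -⅙*625 + 21427 = -625/6 + 21427 = 127937/6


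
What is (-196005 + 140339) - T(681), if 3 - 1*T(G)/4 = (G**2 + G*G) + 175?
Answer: 3655110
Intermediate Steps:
T(G) = -688 - 8*G**2 (T(G) = 12 - 4*((G**2 + G*G) + 175) = 12 - 4*((G**2 + G**2) + 175) = 12 - 4*(2*G**2 + 175) = 12 - 4*(175 + 2*G**2) = 12 + (-700 - 8*G**2) = -688 - 8*G**2)
(-196005 + 140339) - T(681) = (-196005 + 140339) - (-688 - 8*681**2) = -55666 - (-688 - 8*463761) = -55666 - (-688 - 3710088) = -55666 - 1*(-3710776) = -55666 + 3710776 = 3655110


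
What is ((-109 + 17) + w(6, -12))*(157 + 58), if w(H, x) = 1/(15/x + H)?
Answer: -374960/19 ≈ -19735.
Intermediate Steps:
w(H, x) = 1/(H + 15/x)
((-109 + 17) + w(6, -12))*(157 + 58) = ((-109 + 17) - 12/(15 + 6*(-12)))*(157 + 58) = (-92 - 12/(15 - 72))*215 = (-92 - 12/(-57))*215 = (-92 - 12*(-1/57))*215 = (-92 + 4/19)*215 = -1744/19*215 = -374960/19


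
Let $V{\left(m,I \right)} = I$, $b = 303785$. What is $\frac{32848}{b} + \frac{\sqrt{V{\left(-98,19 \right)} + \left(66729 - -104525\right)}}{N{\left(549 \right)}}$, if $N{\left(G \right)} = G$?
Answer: $\frac{32848}{303785} + \frac{\sqrt{171273}}{549} \approx 0.86196$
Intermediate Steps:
$\frac{32848}{b} + \frac{\sqrt{V{\left(-98,19 \right)} + \left(66729 - -104525\right)}}{N{\left(549 \right)}} = \frac{32848}{303785} + \frac{\sqrt{19 + \left(66729 - -104525\right)}}{549} = 32848 \cdot \frac{1}{303785} + \sqrt{19 + \left(66729 + 104525\right)} \frac{1}{549} = \frac{32848}{303785} + \sqrt{19 + 171254} \cdot \frac{1}{549} = \frac{32848}{303785} + \sqrt{171273} \cdot \frac{1}{549} = \frac{32848}{303785} + \frac{\sqrt{171273}}{549}$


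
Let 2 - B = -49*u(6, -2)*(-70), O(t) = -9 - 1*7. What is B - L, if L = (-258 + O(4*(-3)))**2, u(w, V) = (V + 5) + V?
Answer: -78504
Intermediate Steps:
O(t) = -16 (O(t) = -9 - 7 = -16)
u(w, V) = 5 + 2*V (u(w, V) = (5 + V) + V = 5 + 2*V)
L = 75076 (L = (-258 - 16)**2 = (-274)**2 = 75076)
B = -3428 (B = 2 - (-49*(5 + 2*(-2)))*(-70) = 2 - (-49*(5 - 4))*(-70) = 2 - (-49*1)*(-70) = 2 - (-49)*(-70) = 2 - 1*3430 = 2 - 3430 = -3428)
B - L = -3428 - 1*75076 = -3428 - 75076 = -78504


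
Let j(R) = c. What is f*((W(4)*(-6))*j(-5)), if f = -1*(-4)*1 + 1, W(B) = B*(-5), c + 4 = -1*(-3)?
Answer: -600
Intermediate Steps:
c = -1 (c = -4 - 1*(-3) = -4 + 3 = -1)
W(B) = -5*B
j(R) = -1
f = 5 (f = 4*1 + 1 = 4 + 1 = 5)
f*((W(4)*(-6))*j(-5)) = 5*((-5*4*(-6))*(-1)) = 5*(-20*(-6)*(-1)) = 5*(120*(-1)) = 5*(-120) = -600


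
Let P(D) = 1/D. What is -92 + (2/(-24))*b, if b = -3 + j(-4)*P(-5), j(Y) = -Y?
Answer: -5501/60 ≈ -91.683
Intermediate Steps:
P(D) = 1/D
b = -19/5 (b = -3 - 1*(-4)/(-5) = -3 + 4*(-1/5) = -3 - 4/5 = -19/5 ≈ -3.8000)
-92 + (2/(-24))*b = -92 + (2/(-24))*(-19/5) = -92 + (2*(-1/24))*(-19/5) = -92 - 1/12*(-19/5) = -92 + 19/60 = -5501/60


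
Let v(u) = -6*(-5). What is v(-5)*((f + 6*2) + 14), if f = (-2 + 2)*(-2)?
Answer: 780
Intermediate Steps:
f = 0 (f = 0*(-2) = 0)
v(u) = 30
v(-5)*((f + 6*2) + 14) = 30*((0 + 6*2) + 14) = 30*((0 + 12) + 14) = 30*(12 + 14) = 30*26 = 780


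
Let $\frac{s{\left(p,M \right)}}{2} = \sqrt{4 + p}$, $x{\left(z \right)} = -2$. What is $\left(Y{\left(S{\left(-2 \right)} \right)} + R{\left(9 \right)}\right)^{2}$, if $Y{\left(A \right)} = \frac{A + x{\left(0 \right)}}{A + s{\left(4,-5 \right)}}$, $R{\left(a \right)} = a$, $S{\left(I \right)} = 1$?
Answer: $\frac{78432}{961} - \frac{2240 \sqrt{2}}{961} \approx 78.319$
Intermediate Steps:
$s{\left(p,M \right)} = 2 \sqrt{4 + p}$
$Y{\left(A \right)} = \frac{-2 + A}{A + 4 \sqrt{2}}$ ($Y{\left(A \right)} = \frac{A - 2}{A + 2 \sqrt{4 + 4}} = \frac{-2 + A}{A + 2 \sqrt{8}} = \frac{-2 + A}{A + 2 \cdot 2 \sqrt{2}} = \frac{-2 + A}{A + 4 \sqrt{2}}$)
$\left(Y{\left(S{\left(-2 \right)} \right)} + R{\left(9 \right)}\right)^{2} = \left(\frac{-2 + 1}{1 + 4 \sqrt{2}} + 9\right)^{2} = \left(\frac{1}{1 + 4 \sqrt{2}} \left(-1\right) + 9\right)^{2} = \left(- \frac{1}{1 + 4 \sqrt{2}} + 9\right)^{2} = \left(9 - \frac{1}{1 + 4 \sqrt{2}}\right)^{2}$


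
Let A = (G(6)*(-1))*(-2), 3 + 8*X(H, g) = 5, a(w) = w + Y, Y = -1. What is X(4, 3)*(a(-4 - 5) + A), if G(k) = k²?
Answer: 31/2 ≈ 15.500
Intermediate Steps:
a(w) = -1 + w (a(w) = w - 1 = -1 + w)
X(H, g) = ¼ (X(H, g) = -3/8 + (⅛)*5 = -3/8 + 5/8 = ¼)
A = 72 (A = (6²*(-1))*(-2) = (36*(-1))*(-2) = -36*(-2) = 72)
X(4, 3)*(a(-4 - 5) + A) = ((-1 + (-4 - 5)) + 72)/4 = ((-1 - 9) + 72)/4 = (-10 + 72)/4 = (¼)*62 = 31/2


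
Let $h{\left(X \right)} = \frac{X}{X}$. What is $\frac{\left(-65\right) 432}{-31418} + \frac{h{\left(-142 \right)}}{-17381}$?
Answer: $\frac{244013531}{273038129} \approx 0.8937$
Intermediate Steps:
$h{\left(X \right)} = 1$
$\frac{\left(-65\right) 432}{-31418} + \frac{h{\left(-142 \right)}}{-17381} = \frac{\left(-65\right) 432}{-31418} + 1 \frac{1}{-17381} = \left(-28080\right) \left(- \frac{1}{31418}\right) + 1 \left(- \frac{1}{17381}\right) = \frac{14040}{15709} - \frac{1}{17381} = \frac{244013531}{273038129}$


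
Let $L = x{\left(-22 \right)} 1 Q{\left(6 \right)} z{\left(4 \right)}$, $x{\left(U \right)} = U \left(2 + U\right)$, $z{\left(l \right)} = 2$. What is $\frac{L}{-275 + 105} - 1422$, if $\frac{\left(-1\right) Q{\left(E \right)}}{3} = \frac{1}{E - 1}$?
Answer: $- \frac{120606}{85} \approx -1418.9$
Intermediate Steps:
$Q{\left(E \right)} = - \frac{3}{-1 + E}$ ($Q{\left(E \right)} = - \frac{3}{E - 1} = - \frac{3}{-1 + E}$)
$L = -528$ ($L = - 22 \left(2 - 22\right) 1 \left(- \frac{3}{-1 + 6}\right) 2 = \left(-22\right) \left(-20\right) 1 \left(- \frac{3}{5}\right) 2 = 440 \cdot 1 \left(\left(-3\right) \frac{1}{5}\right) 2 = 440 \cdot 1 \left(- \frac{3}{5}\right) 2 = 440 \left(\left(- \frac{3}{5}\right) 2\right) = 440 \left(- \frac{6}{5}\right) = -528$)
$\frac{L}{-275 + 105} - 1422 = - \frac{528}{-275 + 105} - 1422 = - \frac{528}{-170} - 1422 = \left(-528\right) \left(- \frac{1}{170}\right) - 1422 = \frac{264}{85} - 1422 = - \frac{120606}{85}$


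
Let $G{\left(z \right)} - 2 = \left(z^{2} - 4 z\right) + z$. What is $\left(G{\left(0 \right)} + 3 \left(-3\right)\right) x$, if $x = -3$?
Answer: $21$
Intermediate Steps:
$G{\left(z \right)} = 2 + z^{2} - 3 z$ ($G{\left(z \right)} = 2 + \left(\left(z^{2} - 4 z\right) + z\right) = 2 + \left(z^{2} - 3 z\right) = 2 + z^{2} - 3 z$)
$\left(G{\left(0 \right)} + 3 \left(-3\right)\right) x = \left(\left(2 + 0^{2} - 0\right) + 3 \left(-3\right)\right) \left(-3\right) = \left(\left(2 + 0 + 0\right) - 9\right) \left(-3\right) = \left(2 - 9\right) \left(-3\right) = \left(-7\right) \left(-3\right) = 21$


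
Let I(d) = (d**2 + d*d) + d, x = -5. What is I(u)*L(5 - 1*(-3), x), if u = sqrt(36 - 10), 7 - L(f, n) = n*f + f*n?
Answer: 4524 + 87*sqrt(26) ≈ 4967.6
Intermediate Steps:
L(f, n) = 7 - 2*f*n (L(f, n) = 7 - (n*f + f*n) = 7 - (f*n + f*n) = 7 - 2*f*n)
u = sqrt(26) ≈ 5.0990
I(d) = d + 2*d**2 (I(d) = (d**2 + d**2) + d = 2*d**2 + d = d + 2*d**2)
I(u)*L(5 - 1*(-3), x) = (sqrt(26)*(1 + 2*sqrt(26)))*(7 - 2*(5 - 1*(-3))*(-5)) = (sqrt(26)*(1 + 2*sqrt(26)))*(7 - 2*(5 + 3)*(-5)) = (sqrt(26)*(1 + 2*sqrt(26)))*(7 - 2*8*(-5)) = (sqrt(26)*(1 + 2*sqrt(26)))*(7 + 80) = (sqrt(26)*(1 + 2*sqrt(26)))*87 = 87*sqrt(26)*(1 + 2*sqrt(26))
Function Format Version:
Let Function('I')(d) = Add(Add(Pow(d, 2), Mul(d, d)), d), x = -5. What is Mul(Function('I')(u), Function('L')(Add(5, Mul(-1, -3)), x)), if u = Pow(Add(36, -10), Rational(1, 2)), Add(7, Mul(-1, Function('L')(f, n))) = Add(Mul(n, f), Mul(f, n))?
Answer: Add(4524, Mul(87, Pow(26, Rational(1, 2)))) ≈ 4967.6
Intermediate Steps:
Function('L')(f, n) = Add(7, Mul(-2, f, n)) (Function('L')(f, n) = Add(7, Mul(-1, Add(Mul(n, f), Mul(f, n)))) = Add(7, Mul(-1, Add(Mul(f, n), Mul(f, n)))) = Add(7, Mul(-1, Mul(2, f, n))) = Add(7, Mul(-2, f, n)))
u = Pow(26, Rational(1, 2)) ≈ 5.0990
Function('I')(d) = Add(d, Mul(2, Pow(d, 2))) (Function('I')(d) = Add(Add(Pow(d, 2), Pow(d, 2)), d) = Add(Mul(2, Pow(d, 2)), d) = Add(d, Mul(2, Pow(d, 2))))
Mul(Function('I')(u), Function('L')(Add(5, Mul(-1, -3)), x)) = Mul(Mul(Pow(26, Rational(1, 2)), Add(1, Mul(2, Pow(26, Rational(1, 2))))), Add(7, Mul(-2, Add(5, Mul(-1, -3)), -5))) = Mul(Mul(Pow(26, Rational(1, 2)), Add(1, Mul(2, Pow(26, Rational(1, 2))))), Add(7, Mul(-2, Add(5, 3), -5))) = Mul(Mul(Pow(26, Rational(1, 2)), Add(1, Mul(2, Pow(26, Rational(1, 2))))), Add(7, Mul(-2, 8, -5))) = Mul(Mul(Pow(26, Rational(1, 2)), Add(1, Mul(2, Pow(26, Rational(1, 2))))), Add(7, 80)) = Mul(Mul(Pow(26, Rational(1, 2)), Add(1, Mul(2, Pow(26, Rational(1, 2))))), 87) = Mul(87, Pow(26, Rational(1, 2)), Add(1, Mul(2, Pow(26, Rational(1, 2)))))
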